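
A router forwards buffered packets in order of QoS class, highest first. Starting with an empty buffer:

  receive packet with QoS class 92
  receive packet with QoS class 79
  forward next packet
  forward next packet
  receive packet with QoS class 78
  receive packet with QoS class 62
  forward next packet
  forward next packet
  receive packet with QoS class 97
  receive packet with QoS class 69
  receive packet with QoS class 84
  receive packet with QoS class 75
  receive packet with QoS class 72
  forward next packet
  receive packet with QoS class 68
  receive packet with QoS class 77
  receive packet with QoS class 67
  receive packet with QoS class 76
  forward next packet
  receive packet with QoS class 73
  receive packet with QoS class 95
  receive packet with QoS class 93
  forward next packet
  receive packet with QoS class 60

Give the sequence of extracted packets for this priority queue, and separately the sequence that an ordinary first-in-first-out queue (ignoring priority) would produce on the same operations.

priority queue: 92, 79, 78, 62, 97, 84, 95; FIFO queue: [92, 79, 78, 62, 97, 69, 84]

insert 92 → {92}
insert 79 → {92, 79}
forward next packet → 92; now {79}
forward next packet → 79; now {}
insert 78 → {78}
insert 62 → {78, 62}
forward next packet → 78; now {62}
forward next packet → 62; now {}
insert 97 → {97}
insert 69 → {97, 69}
insert 84 → {97, 84, 69}
insert 75 → {97, 84, 75, 69}
insert 72 → {97, 84, 75, 72, 69}
forward next packet → 97; now {84, 75, 72, 69}
insert 68 → {84, 75, 72, 69, 68}
insert 77 → {84, 77, 75, 72, 69, 68}
insert 67 → {84, 77, 75, 72, 69, 68, 67}
insert 76 → {84, 77, 76, 75, 72, 69, 68, 67}
forward next packet → 84; now {77, 76, 75, 72, 69, 68, 67}
insert 73 → {77, 76, 75, 73, 72, 69, 68, 67}
insert 95 → {95, 77, 76, 75, 73, 72, 69, 68, 67}
insert 93 → {95, 93, 77, 76, 75, 73, 72, 69, 68, 67}
forward next packet → 95; now {93, 77, 76, 75, 73, 72, 69, 68, 67}
insert 60 → {93, 77, 76, 75, 73, 72, 69, 68, 67, 60}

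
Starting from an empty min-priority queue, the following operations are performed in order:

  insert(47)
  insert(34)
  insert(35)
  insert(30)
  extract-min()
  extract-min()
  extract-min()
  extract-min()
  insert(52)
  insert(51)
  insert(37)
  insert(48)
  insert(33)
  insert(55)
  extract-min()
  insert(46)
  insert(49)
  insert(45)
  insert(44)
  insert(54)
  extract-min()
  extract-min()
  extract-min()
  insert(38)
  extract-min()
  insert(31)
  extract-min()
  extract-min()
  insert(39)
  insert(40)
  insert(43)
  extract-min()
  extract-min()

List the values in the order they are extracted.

[30, 34, 35, 47, 33, 37, 44, 45, 38, 31, 46, 39, 40]

insert 47 → {47}
insert 34 → {34, 47}
insert 35 → {34, 35, 47}
insert 30 → {30, 34, 35, 47}
extract-min → 30; now {34, 35, 47}
extract-min → 34; now {35, 47}
extract-min → 35; now {47}
extract-min → 47; now {}
insert 52 → {52}
insert 51 → {51, 52}
insert 37 → {37, 51, 52}
insert 48 → {37, 48, 51, 52}
insert 33 → {33, 37, 48, 51, 52}
insert 55 → {33, 37, 48, 51, 52, 55}
extract-min → 33; now {37, 48, 51, 52, 55}
insert 46 → {37, 46, 48, 51, 52, 55}
insert 49 → {37, 46, 48, 49, 51, 52, 55}
insert 45 → {37, 45, 46, 48, 49, 51, 52, 55}
insert 44 → {37, 44, 45, 46, 48, 49, 51, 52, 55}
insert 54 → {37, 44, 45, 46, 48, 49, 51, 52, 54, 55}
extract-min → 37; now {44, 45, 46, 48, 49, 51, 52, 54, 55}
extract-min → 44; now {45, 46, 48, 49, 51, 52, 54, 55}
extract-min → 45; now {46, 48, 49, 51, 52, 54, 55}
insert 38 → {38, 46, 48, 49, 51, 52, 54, 55}
extract-min → 38; now {46, 48, 49, 51, 52, 54, 55}
insert 31 → {31, 46, 48, 49, 51, 52, 54, 55}
extract-min → 31; now {46, 48, 49, 51, 52, 54, 55}
extract-min → 46; now {48, 49, 51, 52, 54, 55}
insert 39 → {39, 48, 49, 51, 52, 54, 55}
insert 40 → {39, 40, 48, 49, 51, 52, 54, 55}
insert 43 → {39, 40, 43, 48, 49, 51, 52, 54, 55}
extract-min → 39; now {40, 43, 48, 49, 51, 52, 54, 55}
extract-min → 40; now {43, 48, 49, 51, 52, 54, 55}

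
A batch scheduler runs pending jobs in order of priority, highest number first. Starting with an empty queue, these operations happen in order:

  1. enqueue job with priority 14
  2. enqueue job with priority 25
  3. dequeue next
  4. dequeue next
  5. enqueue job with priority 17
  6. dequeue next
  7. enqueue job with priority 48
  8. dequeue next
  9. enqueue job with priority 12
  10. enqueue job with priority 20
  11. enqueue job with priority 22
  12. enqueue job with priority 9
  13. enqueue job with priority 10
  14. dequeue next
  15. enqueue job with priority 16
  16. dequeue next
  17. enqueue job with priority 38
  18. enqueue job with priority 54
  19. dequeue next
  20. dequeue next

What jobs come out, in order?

[25, 14, 17, 48, 22, 20, 54, 38]

insert 14 → {14}
insert 25 → {25, 14}
dequeue next → 25; now {14}
dequeue next → 14; now {}
insert 17 → {17}
dequeue next → 17; now {}
insert 48 → {48}
dequeue next → 48; now {}
insert 12 → {12}
insert 20 → {20, 12}
insert 22 → {22, 20, 12}
insert 9 → {22, 20, 12, 9}
insert 10 → {22, 20, 12, 10, 9}
dequeue next → 22; now {20, 12, 10, 9}
insert 16 → {20, 16, 12, 10, 9}
dequeue next → 20; now {16, 12, 10, 9}
insert 38 → {38, 16, 12, 10, 9}
insert 54 → {54, 38, 16, 12, 10, 9}
dequeue next → 54; now {38, 16, 12, 10, 9}
dequeue next → 38; now {16, 12, 10, 9}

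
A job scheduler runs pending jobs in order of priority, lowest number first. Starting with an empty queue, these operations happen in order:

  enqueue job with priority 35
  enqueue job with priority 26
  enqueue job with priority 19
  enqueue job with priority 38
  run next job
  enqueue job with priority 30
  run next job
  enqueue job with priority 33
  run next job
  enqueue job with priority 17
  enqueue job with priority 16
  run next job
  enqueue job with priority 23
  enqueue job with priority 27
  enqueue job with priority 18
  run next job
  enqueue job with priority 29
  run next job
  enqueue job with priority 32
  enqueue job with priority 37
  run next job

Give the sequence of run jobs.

insert 35 → {35}
insert 26 → {26, 35}
insert 19 → {19, 26, 35}
insert 38 → {19, 26, 35, 38}
run next job → 19; now {26, 35, 38}
insert 30 → {26, 30, 35, 38}
run next job → 26; now {30, 35, 38}
insert 33 → {30, 33, 35, 38}
run next job → 30; now {33, 35, 38}
insert 17 → {17, 33, 35, 38}
insert 16 → {16, 17, 33, 35, 38}
run next job → 16; now {17, 33, 35, 38}
insert 23 → {17, 23, 33, 35, 38}
insert 27 → {17, 23, 27, 33, 35, 38}
insert 18 → {17, 18, 23, 27, 33, 35, 38}
run next job → 17; now {18, 23, 27, 33, 35, 38}
insert 29 → {18, 23, 27, 29, 33, 35, 38}
run next job → 18; now {23, 27, 29, 33, 35, 38}
insert 32 → {23, 27, 29, 32, 33, 35, 38}
insert 37 → {23, 27, 29, 32, 33, 35, 37, 38}
run next job → 23; now {27, 29, 32, 33, 35, 37, 38}

19, 26, 30, 16, 17, 18, 23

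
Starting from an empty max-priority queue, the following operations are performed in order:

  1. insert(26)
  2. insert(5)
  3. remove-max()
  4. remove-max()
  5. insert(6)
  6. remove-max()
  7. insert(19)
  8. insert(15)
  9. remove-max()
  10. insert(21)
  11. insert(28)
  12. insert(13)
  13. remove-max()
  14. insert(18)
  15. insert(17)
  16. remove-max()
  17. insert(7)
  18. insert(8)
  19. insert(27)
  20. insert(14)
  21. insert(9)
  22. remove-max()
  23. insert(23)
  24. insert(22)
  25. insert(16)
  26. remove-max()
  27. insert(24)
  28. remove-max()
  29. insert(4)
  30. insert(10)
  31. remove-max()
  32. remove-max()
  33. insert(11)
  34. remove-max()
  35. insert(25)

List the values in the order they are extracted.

insert 26 → {26}
insert 5 → {26, 5}
remove-max → 26; now {5}
remove-max → 5; now {}
insert 6 → {6}
remove-max → 6; now {}
insert 19 → {19}
insert 15 → {19, 15}
remove-max → 19; now {15}
insert 21 → {21, 15}
insert 28 → {28, 21, 15}
insert 13 → {28, 21, 15, 13}
remove-max → 28; now {21, 15, 13}
insert 18 → {21, 18, 15, 13}
insert 17 → {21, 18, 17, 15, 13}
remove-max → 21; now {18, 17, 15, 13}
insert 7 → {18, 17, 15, 13, 7}
insert 8 → {18, 17, 15, 13, 8, 7}
insert 27 → {27, 18, 17, 15, 13, 8, 7}
insert 14 → {27, 18, 17, 15, 14, 13, 8, 7}
insert 9 → {27, 18, 17, 15, 14, 13, 9, 8, 7}
remove-max → 27; now {18, 17, 15, 14, 13, 9, 8, 7}
insert 23 → {23, 18, 17, 15, 14, 13, 9, 8, 7}
insert 22 → {23, 22, 18, 17, 15, 14, 13, 9, 8, 7}
insert 16 → {23, 22, 18, 17, 16, 15, 14, 13, 9, 8, 7}
remove-max → 23; now {22, 18, 17, 16, 15, 14, 13, 9, 8, 7}
insert 24 → {24, 22, 18, 17, 16, 15, 14, 13, 9, 8, 7}
remove-max → 24; now {22, 18, 17, 16, 15, 14, 13, 9, 8, 7}
insert 4 → {22, 18, 17, 16, 15, 14, 13, 9, 8, 7, 4}
insert 10 → {22, 18, 17, 16, 15, 14, 13, 10, 9, 8, 7, 4}
remove-max → 22; now {18, 17, 16, 15, 14, 13, 10, 9, 8, 7, 4}
remove-max → 18; now {17, 16, 15, 14, 13, 10, 9, 8, 7, 4}
insert 11 → {17, 16, 15, 14, 13, 11, 10, 9, 8, 7, 4}
remove-max → 17; now {16, 15, 14, 13, 11, 10, 9, 8, 7, 4}
insert 25 → {25, 16, 15, 14, 13, 11, 10, 9, 8, 7, 4}

26, 5, 6, 19, 28, 21, 27, 23, 24, 22, 18, 17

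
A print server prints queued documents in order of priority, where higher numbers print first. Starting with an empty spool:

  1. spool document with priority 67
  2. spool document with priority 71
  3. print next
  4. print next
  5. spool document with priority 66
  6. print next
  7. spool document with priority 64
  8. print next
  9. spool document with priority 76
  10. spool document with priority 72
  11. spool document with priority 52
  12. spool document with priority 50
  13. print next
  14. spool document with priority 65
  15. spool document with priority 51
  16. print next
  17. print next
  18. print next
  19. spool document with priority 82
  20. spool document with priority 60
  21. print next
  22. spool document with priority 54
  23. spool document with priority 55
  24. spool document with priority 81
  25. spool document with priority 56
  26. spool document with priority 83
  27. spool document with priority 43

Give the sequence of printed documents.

insert 67 → {67}
insert 71 → {71, 67}
print next → 71; now {67}
print next → 67; now {}
insert 66 → {66}
print next → 66; now {}
insert 64 → {64}
print next → 64; now {}
insert 76 → {76}
insert 72 → {76, 72}
insert 52 → {76, 72, 52}
insert 50 → {76, 72, 52, 50}
print next → 76; now {72, 52, 50}
insert 65 → {72, 65, 52, 50}
insert 51 → {72, 65, 52, 51, 50}
print next → 72; now {65, 52, 51, 50}
print next → 65; now {52, 51, 50}
print next → 52; now {51, 50}
insert 82 → {82, 51, 50}
insert 60 → {82, 60, 51, 50}
print next → 82; now {60, 51, 50}
insert 54 → {60, 54, 51, 50}
insert 55 → {60, 55, 54, 51, 50}
insert 81 → {81, 60, 55, 54, 51, 50}
insert 56 → {81, 60, 56, 55, 54, 51, 50}
insert 83 → {83, 81, 60, 56, 55, 54, 51, 50}
insert 43 → {83, 81, 60, 56, 55, 54, 51, 50, 43}

71 → 67 → 66 → 64 → 76 → 72 → 65 → 52 → 82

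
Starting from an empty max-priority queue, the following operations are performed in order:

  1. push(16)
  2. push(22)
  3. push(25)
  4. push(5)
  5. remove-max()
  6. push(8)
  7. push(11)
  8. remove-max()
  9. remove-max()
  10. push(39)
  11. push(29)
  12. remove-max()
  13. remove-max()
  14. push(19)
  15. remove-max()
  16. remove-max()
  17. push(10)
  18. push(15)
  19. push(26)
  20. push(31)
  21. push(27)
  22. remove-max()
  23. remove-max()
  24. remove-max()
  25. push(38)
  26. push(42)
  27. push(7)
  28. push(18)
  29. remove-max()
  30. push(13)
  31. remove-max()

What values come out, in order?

insert 16 → {16}
insert 22 → {22, 16}
insert 25 → {25, 22, 16}
insert 5 → {25, 22, 16, 5}
remove-max → 25; now {22, 16, 5}
insert 8 → {22, 16, 8, 5}
insert 11 → {22, 16, 11, 8, 5}
remove-max → 22; now {16, 11, 8, 5}
remove-max → 16; now {11, 8, 5}
insert 39 → {39, 11, 8, 5}
insert 29 → {39, 29, 11, 8, 5}
remove-max → 39; now {29, 11, 8, 5}
remove-max → 29; now {11, 8, 5}
insert 19 → {19, 11, 8, 5}
remove-max → 19; now {11, 8, 5}
remove-max → 11; now {8, 5}
insert 10 → {10, 8, 5}
insert 15 → {15, 10, 8, 5}
insert 26 → {26, 15, 10, 8, 5}
insert 31 → {31, 26, 15, 10, 8, 5}
insert 27 → {31, 27, 26, 15, 10, 8, 5}
remove-max → 31; now {27, 26, 15, 10, 8, 5}
remove-max → 27; now {26, 15, 10, 8, 5}
remove-max → 26; now {15, 10, 8, 5}
insert 38 → {38, 15, 10, 8, 5}
insert 42 → {42, 38, 15, 10, 8, 5}
insert 7 → {42, 38, 15, 10, 8, 7, 5}
insert 18 → {42, 38, 18, 15, 10, 8, 7, 5}
remove-max → 42; now {38, 18, 15, 10, 8, 7, 5}
insert 13 → {38, 18, 15, 13, 10, 8, 7, 5}
remove-max → 38; now {18, 15, 13, 10, 8, 7, 5}

25 → 22 → 16 → 39 → 29 → 19 → 11 → 31 → 27 → 26 → 42 → 38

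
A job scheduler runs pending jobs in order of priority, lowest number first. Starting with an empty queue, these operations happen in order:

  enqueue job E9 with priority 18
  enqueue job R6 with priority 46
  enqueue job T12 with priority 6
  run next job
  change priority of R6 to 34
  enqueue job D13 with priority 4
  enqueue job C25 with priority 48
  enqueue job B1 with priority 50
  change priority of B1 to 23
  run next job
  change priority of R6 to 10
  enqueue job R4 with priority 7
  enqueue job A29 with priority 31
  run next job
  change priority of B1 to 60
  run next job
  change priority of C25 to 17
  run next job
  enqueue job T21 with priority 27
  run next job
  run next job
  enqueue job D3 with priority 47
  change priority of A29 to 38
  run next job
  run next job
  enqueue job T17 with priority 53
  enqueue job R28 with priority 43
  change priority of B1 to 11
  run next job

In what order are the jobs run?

T12 → D13 → R4 → R6 → C25 → E9 → T21 → A29 → D3 → B1

add E9 (priority 18) → {E9:18}
add R6 (priority 46) → {E9:18, R6:46}
add T12 (priority 6) → {T12:6, E9:18, R6:46}
run next job → T12; now {E9:18, R6:46}
update R6 to priority 34 → {E9:18, R6:34}
add D13 (priority 4) → {D13:4, E9:18, R6:34}
add C25 (priority 48) → {D13:4, E9:18, R6:34, C25:48}
add B1 (priority 50) → {D13:4, E9:18, R6:34, C25:48, B1:50}
update B1 to priority 23 → {D13:4, E9:18, B1:23, R6:34, C25:48}
run next job → D13; now {E9:18, B1:23, R6:34, C25:48}
update R6 to priority 10 → {R6:10, E9:18, B1:23, C25:48}
add R4 (priority 7) → {R4:7, R6:10, E9:18, B1:23, C25:48}
add A29 (priority 31) → {R4:7, R6:10, E9:18, B1:23, A29:31, C25:48}
run next job → R4; now {R6:10, E9:18, B1:23, A29:31, C25:48}
update B1 to priority 60 → {R6:10, E9:18, A29:31, C25:48, B1:60}
run next job → R6; now {E9:18, A29:31, C25:48, B1:60}
update C25 to priority 17 → {C25:17, E9:18, A29:31, B1:60}
run next job → C25; now {E9:18, A29:31, B1:60}
add T21 (priority 27) → {E9:18, T21:27, A29:31, B1:60}
run next job → E9; now {T21:27, A29:31, B1:60}
run next job → T21; now {A29:31, B1:60}
add D3 (priority 47) → {A29:31, D3:47, B1:60}
update A29 to priority 38 → {A29:38, D3:47, B1:60}
run next job → A29; now {D3:47, B1:60}
run next job → D3; now {B1:60}
add T17 (priority 53) → {T17:53, B1:60}
add R28 (priority 43) → {R28:43, T17:53, B1:60}
update B1 to priority 11 → {B1:11, R28:43, T17:53}
run next job → B1; now {R28:43, T17:53}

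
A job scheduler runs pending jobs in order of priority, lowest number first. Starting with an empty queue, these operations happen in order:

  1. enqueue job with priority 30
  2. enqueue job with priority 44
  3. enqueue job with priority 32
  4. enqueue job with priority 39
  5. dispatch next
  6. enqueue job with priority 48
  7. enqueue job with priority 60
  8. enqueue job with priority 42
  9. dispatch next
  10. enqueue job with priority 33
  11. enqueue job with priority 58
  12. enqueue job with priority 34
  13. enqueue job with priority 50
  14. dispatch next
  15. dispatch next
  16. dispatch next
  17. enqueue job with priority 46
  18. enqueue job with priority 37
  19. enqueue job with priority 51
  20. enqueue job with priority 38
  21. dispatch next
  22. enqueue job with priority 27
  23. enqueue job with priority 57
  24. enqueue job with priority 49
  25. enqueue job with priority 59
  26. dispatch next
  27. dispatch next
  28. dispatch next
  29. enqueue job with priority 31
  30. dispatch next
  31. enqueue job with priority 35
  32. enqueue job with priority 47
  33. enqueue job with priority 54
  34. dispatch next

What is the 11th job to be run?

35

insert 30 → {30}
insert 44 → {30, 44}
insert 32 → {30, 32, 44}
insert 39 → {30, 32, 39, 44}
dispatch next → 30; now {32, 39, 44}
insert 48 → {32, 39, 44, 48}
insert 60 → {32, 39, 44, 48, 60}
insert 42 → {32, 39, 42, 44, 48, 60}
dispatch next → 32; now {39, 42, 44, 48, 60}
insert 33 → {33, 39, 42, 44, 48, 60}
insert 58 → {33, 39, 42, 44, 48, 58, 60}
insert 34 → {33, 34, 39, 42, 44, 48, 58, 60}
insert 50 → {33, 34, 39, 42, 44, 48, 50, 58, 60}
dispatch next → 33; now {34, 39, 42, 44, 48, 50, 58, 60}
dispatch next → 34; now {39, 42, 44, 48, 50, 58, 60}
dispatch next → 39; now {42, 44, 48, 50, 58, 60}
insert 46 → {42, 44, 46, 48, 50, 58, 60}
insert 37 → {37, 42, 44, 46, 48, 50, 58, 60}
insert 51 → {37, 42, 44, 46, 48, 50, 51, 58, 60}
insert 38 → {37, 38, 42, 44, 46, 48, 50, 51, 58, 60}
dispatch next → 37; now {38, 42, 44, 46, 48, 50, 51, 58, 60}
insert 27 → {27, 38, 42, 44, 46, 48, 50, 51, 58, 60}
insert 57 → {27, 38, 42, 44, 46, 48, 50, 51, 57, 58, 60}
insert 49 → {27, 38, 42, 44, 46, 48, 49, 50, 51, 57, 58, 60}
insert 59 → {27, 38, 42, 44, 46, 48, 49, 50, 51, 57, 58, 59, 60}
dispatch next → 27; now {38, 42, 44, 46, 48, 49, 50, 51, 57, 58, 59, 60}
dispatch next → 38; now {42, 44, 46, 48, 49, 50, 51, 57, 58, 59, 60}
dispatch next → 42; now {44, 46, 48, 49, 50, 51, 57, 58, 59, 60}
insert 31 → {31, 44, 46, 48, 49, 50, 51, 57, 58, 59, 60}
dispatch next → 31; now {44, 46, 48, 49, 50, 51, 57, 58, 59, 60}
insert 35 → {35, 44, 46, 48, 49, 50, 51, 57, 58, 59, 60}
insert 47 → {35, 44, 46, 47, 48, 49, 50, 51, 57, 58, 59, 60}
insert 54 → {35, 44, 46, 47, 48, 49, 50, 51, 54, 57, 58, 59, 60}
dispatch next → 35; now {44, 46, 47, 48, 49, 50, 51, 54, 57, 58, 59, 60}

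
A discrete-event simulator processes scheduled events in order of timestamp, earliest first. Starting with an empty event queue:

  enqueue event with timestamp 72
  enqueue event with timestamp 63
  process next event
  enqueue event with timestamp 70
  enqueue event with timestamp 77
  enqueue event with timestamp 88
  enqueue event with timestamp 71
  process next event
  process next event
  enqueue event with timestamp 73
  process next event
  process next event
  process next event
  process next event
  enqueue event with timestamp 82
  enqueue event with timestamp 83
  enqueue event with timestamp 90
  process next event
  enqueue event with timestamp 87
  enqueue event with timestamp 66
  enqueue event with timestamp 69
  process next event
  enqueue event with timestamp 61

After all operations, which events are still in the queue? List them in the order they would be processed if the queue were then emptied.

insert 72 → {72}
insert 63 → {63, 72}
process next event → 63; now {72}
insert 70 → {70, 72}
insert 77 → {70, 72, 77}
insert 88 → {70, 72, 77, 88}
insert 71 → {70, 71, 72, 77, 88}
process next event → 70; now {71, 72, 77, 88}
process next event → 71; now {72, 77, 88}
insert 73 → {72, 73, 77, 88}
process next event → 72; now {73, 77, 88}
process next event → 73; now {77, 88}
process next event → 77; now {88}
process next event → 88; now {}
insert 82 → {82}
insert 83 → {82, 83}
insert 90 → {82, 83, 90}
process next event → 82; now {83, 90}
insert 87 → {83, 87, 90}
insert 66 → {66, 83, 87, 90}
insert 69 → {66, 69, 83, 87, 90}
process next event → 66; now {69, 83, 87, 90}
insert 61 → {61, 69, 83, 87, 90}

61, 69, 83, 87, 90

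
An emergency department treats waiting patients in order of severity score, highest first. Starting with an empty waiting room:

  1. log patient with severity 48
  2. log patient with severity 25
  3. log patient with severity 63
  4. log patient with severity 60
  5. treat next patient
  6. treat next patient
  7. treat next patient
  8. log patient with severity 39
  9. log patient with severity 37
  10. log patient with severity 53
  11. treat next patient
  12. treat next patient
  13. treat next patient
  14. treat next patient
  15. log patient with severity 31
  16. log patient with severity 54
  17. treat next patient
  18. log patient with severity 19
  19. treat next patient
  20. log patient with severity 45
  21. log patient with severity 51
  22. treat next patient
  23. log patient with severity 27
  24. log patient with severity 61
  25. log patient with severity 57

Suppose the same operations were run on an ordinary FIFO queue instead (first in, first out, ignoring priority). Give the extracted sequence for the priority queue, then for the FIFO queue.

insert 48 → {48}
insert 25 → {48, 25}
insert 63 → {63, 48, 25}
insert 60 → {63, 60, 48, 25}
treat next patient → 63; now {60, 48, 25}
treat next patient → 60; now {48, 25}
treat next patient → 48; now {25}
insert 39 → {39, 25}
insert 37 → {39, 37, 25}
insert 53 → {53, 39, 37, 25}
treat next patient → 53; now {39, 37, 25}
treat next patient → 39; now {37, 25}
treat next patient → 37; now {25}
treat next patient → 25; now {}
insert 31 → {31}
insert 54 → {54, 31}
treat next patient → 54; now {31}
insert 19 → {31, 19}
treat next patient → 31; now {19}
insert 45 → {45, 19}
insert 51 → {51, 45, 19}
treat next patient → 51; now {45, 19}
insert 27 → {45, 27, 19}
insert 61 → {61, 45, 27, 19}
insert 57 → {61, 57, 45, 27, 19}

priority queue: [63, 60, 48, 53, 39, 37, 25, 54, 31, 51]; FIFO queue: [48, 25, 63, 60, 39, 37, 53, 31, 54, 19]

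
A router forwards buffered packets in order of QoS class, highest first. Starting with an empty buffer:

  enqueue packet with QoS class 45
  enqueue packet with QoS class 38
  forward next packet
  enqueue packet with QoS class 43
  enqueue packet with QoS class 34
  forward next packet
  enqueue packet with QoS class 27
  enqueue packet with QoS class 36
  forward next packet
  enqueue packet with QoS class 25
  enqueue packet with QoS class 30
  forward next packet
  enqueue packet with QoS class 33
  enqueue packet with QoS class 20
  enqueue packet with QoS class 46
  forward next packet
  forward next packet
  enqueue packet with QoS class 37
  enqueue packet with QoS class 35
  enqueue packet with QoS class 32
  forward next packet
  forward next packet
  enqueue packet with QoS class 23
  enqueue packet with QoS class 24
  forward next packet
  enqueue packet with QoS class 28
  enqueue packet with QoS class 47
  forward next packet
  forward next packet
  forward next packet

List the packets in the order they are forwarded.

insert 45 → {45}
insert 38 → {45, 38}
forward next packet → 45; now {38}
insert 43 → {43, 38}
insert 34 → {43, 38, 34}
forward next packet → 43; now {38, 34}
insert 27 → {38, 34, 27}
insert 36 → {38, 36, 34, 27}
forward next packet → 38; now {36, 34, 27}
insert 25 → {36, 34, 27, 25}
insert 30 → {36, 34, 30, 27, 25}
forward next packet → 36; now {34, 30, 27, 25}
insert 33 → {34, 33, 30, 27, 25}
insert 20 → {34, 33, 30, 27, 25, 20}
insert 46 → {46, 34, 33, 30, 27, 25, 20}
forward next packet → 46; now {34, 33, 30, 27, 25, 20}
forward next packet → 34; now {33, 30, 27, 25, 20}
insert 37 → {37, 33, 30, 27, 25, 20}
insert 35 → {37, 35, 33, 30, 27, 25, 20}
insert 32 → {37, 35, 33, 32, 30, 27, 25, 20}
forward next packet → 37; now {35, 33, 32, 30, 27, 25, 20}
forward next packet → 35; now {33, 32, 30, 27, 25, 20}
insert 23 → {33, 32, 30, 27, 25, 23, 20}
insert 24 → {33, 32, 30, 27, 25, 24, 23, 20}
forward next packet → 33; now {32, 30, 27, 25, 24, 23, 20}
insert 28 → {32, 30, 28, 27, 25, 24, 23, 20}
insert 47 → {47, 32, 30, 28, 27, 25, 24, 23, 20}
forward next packet → 47; now {32, 30, 28, 27, 25, 24, 23, 20}
forward next packet → 32; now {30, 28, 27, 25, 24, 23, 20}
forward next packet → 30; now {28, 27, 25, 24, 23, 20}

45 → 43 → 38 → 36 → 46 → 34 → 37 → 35 → 33 → 47 → 32 → 30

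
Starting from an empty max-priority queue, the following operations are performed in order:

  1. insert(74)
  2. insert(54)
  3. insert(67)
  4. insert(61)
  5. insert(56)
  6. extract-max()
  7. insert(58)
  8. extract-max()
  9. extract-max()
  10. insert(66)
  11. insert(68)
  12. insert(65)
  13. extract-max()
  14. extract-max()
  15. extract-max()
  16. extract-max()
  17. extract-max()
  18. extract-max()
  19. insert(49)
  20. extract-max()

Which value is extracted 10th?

49

insert 74 → {74}
insert 54 → {74, 54}
insert 67 → {74, 67, 54}
insert 61 → {74, 67, 61, 54}
insert 56 → {74, 67, 61, 56, 54}
extract-max → 74; now {67, 61, 56, 54}
insert 58 → {67, 61, 58, 56, 54}
extract-max → 67; now {61, 58, 56, 54}
extract-max → 61; now {58, 56, 54}
insert 66 → {66, 58, 56, 54}
insert 68 → {68, 66, 58, 56, 54}
insert 65 → {68, 66, 65, 58, 56, 54}
extract-max → 68; now {66, 65, 58, 56, 54}
extract-max → 66; now {65, 58, 56, 54}
extract-max → 65; now {58, 56, 54}
extract-max → 58; now {56, 54}
extract-max → 56; now {54}
extract-max → 54; now {}
insert 49 → {49}
extract-max → 49; now {}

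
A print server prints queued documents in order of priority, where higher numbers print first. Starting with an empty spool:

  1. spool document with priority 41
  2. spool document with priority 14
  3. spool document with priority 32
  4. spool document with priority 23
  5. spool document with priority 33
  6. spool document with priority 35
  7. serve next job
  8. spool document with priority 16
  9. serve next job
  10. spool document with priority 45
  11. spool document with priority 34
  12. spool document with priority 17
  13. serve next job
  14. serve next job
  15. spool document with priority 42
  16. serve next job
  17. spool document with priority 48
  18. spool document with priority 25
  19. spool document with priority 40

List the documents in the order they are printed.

insert 41 → {41}
insert 14 → {41, 14}
insert 32 → {41, 32, 14}
insert 23 → {41, 32, 23, 14}
insert 33 → {41, 33, 32, 23, 14}
insert 35 → {41, 35, 33, 32, 23, 14}
serve next job → 41; now {35, 33, 32, 23, 14}
insert 16 → {35, 33, 32, 23, 16, 14}
serve next job → 35; now {33, 32, 23, 16, 14}
insert 45 → {45, 33, 32, 23, 16, 14}
insert 34 → {45, 34, 33, 32, 23, 16, 14}
insert 17 → {45, 34, 33, 32, 23, 17, 16, 14}
serve next job → 45; now {34, 33, 32, 23, 17, 16, 14}
serve next job → 34; now {33, 32, 23, 17, 16, 14}
insert 42 → {42, 33, 32, 23, 17, 16, 14}
serve next job → 42; now {33, 32, 23, 17, 16, 14}
insert 48 → {48, 33, 32, 23, 17, 16, 14}
insert 25 → {48, 33, 32, 25, 23, 17, 16, 14}
insert 40 → {48, 40, 33, 32, 25, 23, 17, 16, 14}

41, 35, 45, 34, 42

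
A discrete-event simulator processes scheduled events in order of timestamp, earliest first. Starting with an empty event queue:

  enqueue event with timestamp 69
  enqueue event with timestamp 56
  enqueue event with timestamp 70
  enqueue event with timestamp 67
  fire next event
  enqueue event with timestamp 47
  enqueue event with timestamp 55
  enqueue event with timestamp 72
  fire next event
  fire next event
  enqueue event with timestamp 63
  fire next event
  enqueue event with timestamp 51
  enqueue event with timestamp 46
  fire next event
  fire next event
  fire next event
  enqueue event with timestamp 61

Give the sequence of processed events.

56 → 47 → 55 → 63 → 46 → 51 → 67

insert 69 → {69}
insert 56 → {56, 69}
insert 70 → {56, 69, 70}
insert 67 → {56, 67, 69, 70}
fire next event → 56; now {67, 69, 70}
insert 47 → {47, 67, 69, 70}
insert 55 → {47, 55, 67, 69, 70}
insert 72 → {47, 55, 67, 69, 70, 72}
fire next event → 47; now {55, 67, 69, 70, 72}
fire next event → 55; now {67, 69, 70, 72}
insert 63 → {63, 67, 69, 70, 72}
fire next event → 63; now {67, 69, 70, 72}
insert 51 → {51, 67, 69, 70, 72}
insert 46 → {46, 51, 67, 69, 70, 72}
fire next event → 46; now {51, 67, 69, 70, 72}
fire next event → 51; now {67, 69, 70, 72}
fire next event → 67; now {69, 70, 72}
insert 61 → {61, 69, 70, 72}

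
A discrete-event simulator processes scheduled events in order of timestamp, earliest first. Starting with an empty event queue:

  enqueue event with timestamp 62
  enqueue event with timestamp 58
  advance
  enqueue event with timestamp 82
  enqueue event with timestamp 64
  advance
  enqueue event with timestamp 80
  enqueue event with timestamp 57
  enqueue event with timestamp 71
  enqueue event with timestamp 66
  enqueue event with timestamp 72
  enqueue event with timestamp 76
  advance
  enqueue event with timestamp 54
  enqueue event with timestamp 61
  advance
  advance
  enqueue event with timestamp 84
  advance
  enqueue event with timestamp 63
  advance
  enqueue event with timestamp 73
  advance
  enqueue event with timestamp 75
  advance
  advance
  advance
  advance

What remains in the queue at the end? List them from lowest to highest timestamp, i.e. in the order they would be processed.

insert 62 → {62}
insert 58 → {58, 62}
advance → 58; now {62}
insert 82 → {62, 82}
insert 64 → {62, 64, 82}
advance → 62; now {64, 82}
insert 80 → {64, 80, 82}
insert 57 → {57, 64, 80, 82}
insert 71 → {57, 64, 71, 80, 82}
insert 66 → {57, 64, 66, 71, 80, 82}
insert 72 → {57, 64, 66, 71, 72, 80, 82}
insert 76 → {57, 64, 66, 71, 72, 76, 80, 82}
advance → 57; now {64, 66, 71, 72, 76, 80, 82}
insert 54 → {54, 64, 66, 71, 72, 76, 80, 82}
insert 61 → {54, 61, 64, 66, 71, 72, 76, 80, 82}
advance → 54; now {61, 64, 66, 71, 72, 76, 80, 82}
advance → 61; now {64, 66, 71, 72, 76, 80, 82}
insert 84 → {64, 66, 71, 72, 76, 80, 82, 84}
advance → 64; now {66, 71, 72, 76, 80, 82, 84}
insert 63 → {63, 66, 71, 72, 76, 80, 82, 84}
advance → 63; now {66, 71, 72, 76, 80, 82, 84}
insert 73 → {66, 71, 72, 73, 76, 80, 82, 84}
advance → 66; now {71, 72, 73, 76, 80, 82, 84}
insert 75 → {71, 72, 73, 75, 76, 80, 82, 84}
advance → 71; now {72, 73, 75, 76, 80, 82, 84}
advance → 72; now {73, 75, 76, 80, 82, 84}
advance → 73; now {75, 76, 80, 82, 84}
advance → 75; now {76, 80, 82, 84}

[76, 80, 82, 84]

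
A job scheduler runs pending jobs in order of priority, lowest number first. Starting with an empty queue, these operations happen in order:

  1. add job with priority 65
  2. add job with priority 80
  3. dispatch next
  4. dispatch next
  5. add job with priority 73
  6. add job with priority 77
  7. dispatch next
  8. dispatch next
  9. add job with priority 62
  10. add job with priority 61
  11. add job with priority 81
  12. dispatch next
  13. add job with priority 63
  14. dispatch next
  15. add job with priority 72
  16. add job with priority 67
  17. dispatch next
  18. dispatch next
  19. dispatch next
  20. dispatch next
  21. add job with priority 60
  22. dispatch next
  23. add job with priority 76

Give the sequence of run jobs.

insert 65 → {65}
insert 80 → {65, 80}
dispatch next → 65; now {80}
dispatch next → 80; now {}
insert 73 → {73}
insert 77 → {73, 77}
dispatch next → 73; now {77}
dispatch next → 77; now {}
insert 62 → {62}
insert 61 → {61, 62}
insert 81 → {61, 62, 81}
dispatch next → 61; now {62, 81}
insert 63 → {62, 63, 81}
dispatch next → 62; now {63, 81}
insert 72 → {63, 72, 81}
insert 67 → {63, 67, 72, 81}
dispatch next → 63; now {67, 72, 81}
dispatch next → 67; now {72, 81}
dispatch next → 72; now {81}
dispatch next → 81; now {}
insert 60 → {60}
dispatch next → 60; now {}
insert 76 → {76}

65 → 80 → 73 → 77 → 61 → 62 → 63 → 67 → 72 → 81 → 60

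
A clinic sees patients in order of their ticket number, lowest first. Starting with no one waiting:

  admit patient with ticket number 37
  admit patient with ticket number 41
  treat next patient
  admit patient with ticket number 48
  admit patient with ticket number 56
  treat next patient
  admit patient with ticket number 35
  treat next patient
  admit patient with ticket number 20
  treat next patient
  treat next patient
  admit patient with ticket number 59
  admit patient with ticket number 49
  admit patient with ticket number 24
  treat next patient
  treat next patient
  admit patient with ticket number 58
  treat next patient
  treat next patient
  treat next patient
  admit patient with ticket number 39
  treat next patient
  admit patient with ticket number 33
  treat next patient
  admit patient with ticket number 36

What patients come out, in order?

[37, 41, 35, 20, 48, 24, 49, 56, 58, 59, 39, 33]

insert 37 → {37}
insert 41 → {37, 41}
treat next patient → 37; now {41}
insert 48 → {41, 48}
insert 56 → {41, 48, 56}
treat next patient → 41; now {48, 56}
insert 35 → {35, 48, 56}
treat next patient → 35; now {48, 56}
insert 20 → {20, 48, 56}
treat next patient → 20; now {48, 56}
treat next patient → 48; now {56}
insert 59 → {56, 59}
insert 49 → {49, 56, 59}
insert 24 → {24, 49, 56, 59}
treat next patient → 24; now {49, 56, 59}
treat next patient → 49; now {56, 59}
insert 58 → {56, 58, 59}
treat next patient → 56; now {58, 59}
treat next patient → 58; now {59}
treat next patient → 59; now {}
insert 39 → {39}
treat next patient → 39; now {}
insert 33 → {33}
treat next patient → 33; now {}
insert 36 → {36}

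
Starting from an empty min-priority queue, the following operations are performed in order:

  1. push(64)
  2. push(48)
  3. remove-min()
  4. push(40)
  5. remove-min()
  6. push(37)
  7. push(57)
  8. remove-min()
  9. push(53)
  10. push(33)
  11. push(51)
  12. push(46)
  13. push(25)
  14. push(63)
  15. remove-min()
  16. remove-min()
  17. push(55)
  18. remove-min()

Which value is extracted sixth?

insert 64 → {64}
insert 48 → {48, 64}
remove-min → 48; now {64}
insert 40 → {40, 64}
remove-min → 40; now {64}
insert 37 → {37, 64}
insert 57 → {37, 57, 64}
remove-min → 37; now {57, 64}
insert 53 → {53, 57, 64}
insert 33 → {33, 53, 57, 64}
insert 51 → {33, 51, 53, 57, 64}
insert 46 → {33, 46, 51, 53, 57, 64}
insert 25 → {25, 33, 46, 51, 53, 57, 64}
insert 63 → {25, 33, 46, 51, 53, 57, 63, 64}
remove-min → 25; now {33, 46, 51, 53, 57, 63, 64}
remove-min → 33; now {46, 51, 53, 57, 63, 64}
insert 55 → {46, 51, 53, 55, 57, 63, 64}
remove-min → 46; now {51, 53, 55, 57, 63, 64}

46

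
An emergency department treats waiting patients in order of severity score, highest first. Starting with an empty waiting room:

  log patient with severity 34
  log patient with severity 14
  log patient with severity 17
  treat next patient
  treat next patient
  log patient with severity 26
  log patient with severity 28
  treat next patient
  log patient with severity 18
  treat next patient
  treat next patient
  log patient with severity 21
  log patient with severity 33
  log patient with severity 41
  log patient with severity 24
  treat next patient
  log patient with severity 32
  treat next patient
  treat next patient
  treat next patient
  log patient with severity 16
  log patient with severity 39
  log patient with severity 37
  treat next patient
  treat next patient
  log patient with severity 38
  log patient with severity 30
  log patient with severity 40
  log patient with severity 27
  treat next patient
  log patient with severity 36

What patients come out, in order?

insert 34 → {34}
insert 14 → {34, 14}
insert 17 → {34, 17, 14}
treat next patient → 34; now {17, 14}
treat next patient → 17; now {14}
insert 26 → {26, 14}
insert 28 → {28, 26, 14}
treat next patient → 28; now {26, 14}
insert 18 → {26, 18, 14}
treat next patient → 26; now {18, 14}
treat next patient → 18; now {14}
insert 21 → {21, 14}
insert 33 → {33, 21, 14}
insert 41 → {41, 33, 21, 14}
insert 24 → {41, 33, 24, 21, 14}
treat next patient → 41; now {33, 24, 21, 14}
insert 32 → {33, 32, 24, 21, 14}
treat next patient → 33; now {32, 24, 21, 14}
treat next patient → 32; now {24, 21, 14}
treat next patient → 24; now {21, 14}
insert 16 → {21, 16, 14}
insert 39 → {39, 21, 16, 14}
insert 37 → {39, 37, 21, 16, 14}
treat next patient → 39; now {37, 21, 16, 14}
treat next patient → 37; now {21, 16, 14}
insert 38 → {38, 21, 16, 14}
insert 30 → {38, 30, 21, 16, 14}
insert 40 → {40, 38, 30, 21, 16, 14}
insert 27 → {40, 38, 30, 27, 21, 16, 14}
treat next patient → 40; now {38, 30, 27, 21, 16, 14}
insert 36 → {38, 36, 30, 27, 21, 16, 14}

[34, 17, 28, 26, 18, 41, 33, 32, 24, 39, 37, 40]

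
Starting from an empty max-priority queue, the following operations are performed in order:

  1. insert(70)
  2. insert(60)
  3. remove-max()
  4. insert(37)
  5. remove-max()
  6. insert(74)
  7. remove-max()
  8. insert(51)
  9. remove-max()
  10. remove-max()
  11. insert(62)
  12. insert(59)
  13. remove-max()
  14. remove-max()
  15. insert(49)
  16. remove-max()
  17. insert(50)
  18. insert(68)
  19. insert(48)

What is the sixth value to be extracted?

insert 70 → {70}
insert 60 → {70, 60}
remove-max → 70; now {60}
insert 37 → {60, 37}
remove-max → 60; now {37}
insert 74 → {74, 37}
remove-max → 74; now {37}
insert 51 → {51, 37}
remove-max → 51; now {37}
remove-max → 37; now {}
insert 62 → {62}
insert 59 → {62, 59}
remove-max → 62; now {59}
remove-max → 59; now {}
insert 49 → {49}
remove-max → 49; now {}
insert 50 → {50}
insert 68 → {68, 50}
insert 48 → {68, 50, 48}

62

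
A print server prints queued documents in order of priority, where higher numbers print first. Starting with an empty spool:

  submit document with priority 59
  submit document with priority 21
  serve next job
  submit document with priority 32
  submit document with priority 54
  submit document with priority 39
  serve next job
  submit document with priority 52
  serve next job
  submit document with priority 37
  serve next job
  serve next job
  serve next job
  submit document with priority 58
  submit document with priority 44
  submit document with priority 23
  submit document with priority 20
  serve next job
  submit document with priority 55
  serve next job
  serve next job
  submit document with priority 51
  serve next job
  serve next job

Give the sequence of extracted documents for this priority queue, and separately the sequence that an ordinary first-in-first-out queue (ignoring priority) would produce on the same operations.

insert 59 → {59}
insert 21 → {59, 21}
serve next job → 59; now {21}
insert 32 → {32, 21}
insert 54 → {54, 32, 21}
insert 39 → {54, 39, 32, 21}
serve next job → 54; now {39, 32, 21}
insert 52 → {52, 39, 32, 21}
serve next job → 52; now {39, 32, 21}
insert 37 → {39, 37, 32, 21}
serve next job → 39; now {37, 32, 21}
serve next job → 37; now {32, 21}
serve next job → 32; now {21}
insert 58 → {58, 21}
insert 44 → {58, 44, 21}
insert 23 → {58, 44, 23, 21}
insert 20 → {58, 44, 23, 21, 20}
serve next job → 58; now {44, 23, 21, 20}
insert 55 → {55, 44, 23, 21, 20}
serve next job → 55; now {44, 23, 21, 20}
serve next job → 44; now {23, 21, 20}
insert 51 → {51, 23, 21, 20}
serve next job → 51; now {23, 21, 20}
serve next job → 23; now {21, 20}

priority queue: 59 → 54 → 52 → 39 → 37 → 32 → 58 → 55 → 44 → 51 → 23; FIFO queue: [59, 21, 32, 54, 39, 52, 37, 58, 44, 23, 20]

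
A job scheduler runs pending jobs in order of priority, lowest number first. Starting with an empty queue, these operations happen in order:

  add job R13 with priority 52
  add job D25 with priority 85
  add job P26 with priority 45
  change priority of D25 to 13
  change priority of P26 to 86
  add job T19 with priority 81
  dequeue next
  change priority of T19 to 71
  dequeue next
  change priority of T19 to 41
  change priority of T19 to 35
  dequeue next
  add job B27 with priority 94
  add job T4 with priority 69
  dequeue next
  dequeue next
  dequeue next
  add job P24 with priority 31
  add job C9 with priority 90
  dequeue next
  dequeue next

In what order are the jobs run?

add R13 (priority 52) → {R13:52}
add D25 (priority 85) → {R13:52, D25:85}
add P26 (priority 45) → {P26:45, R13:52, D25:85}
update D25 to priority 13 → {D25:13, P26:45, R13:52}
update P26 to priority 86 → {D25:13, R13:52, P26:86}
add T19 (priority 81) → {D25:13, R13:52, T19:81, P26:86}
dequeue next → D25; now {R13:52, T19:81, P26:86}
update T19 to priority 71 → {R13:52, T19:71, P26:86}
dequeue next → R13; now {T19:71, P26:86}
update T19 to priority 41 → {T19:41, P26:86}
update T19 to priority 35 → {T19:35, P26:86}
dequeue next → T19; now {P26:86}
add B27 (priority 94) → {P26:86, B27:94}
add T4 (priority 69) → {T4:69, P26:86, B27:94}
dequeue next → T4; now {P26:86, B27:94}
dequeue next → P26; now {B27:94}
dequeue next → B27; now {}
add P24 (priority 31) → {P24:31}
add C9 (priority 90) → {P24:31, C9:90}
dequeue next → P24; now {C9:90}
dequeue next → C9; now {}

D25 → R13 → T19 → T4 → P26 → B27 → P24 → C9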